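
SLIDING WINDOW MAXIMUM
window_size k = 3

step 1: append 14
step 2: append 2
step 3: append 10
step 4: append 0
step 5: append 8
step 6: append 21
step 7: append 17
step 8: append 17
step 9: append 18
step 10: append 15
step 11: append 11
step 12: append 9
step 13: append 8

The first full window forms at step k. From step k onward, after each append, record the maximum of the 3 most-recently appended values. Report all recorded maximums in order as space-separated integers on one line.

Answer: 14 10 10 21 21 21 18 18 18 15 11

Derivation:
step 1: append 14 -> window=[14] (not full yet)
step 2: append 2 -> window=[14, 2] (not full yet)
step 3: append 10 -> window=[14, 2, 10] -> max=14
step 4: append 0 -> window=[2, 10, 0] -> max=10
step 5: append 8 -> window=[10, 0, 8] -> max=10
step 6: append 21 -> window=[0, 8, 21] -> max=21
step 7: append 17 -> window=[8, 21, 17] -> max=21
step 8: append 17 -> window=[21, 17, 17] -> max=21
step 9: append 18 -> window=[17, 17, 18] -> max=18
step 10: append 15 -> window=[17, 18, 15] -> max=18
step 11: append 11 -> window=[18, 15, 11] -> max=18
step 12: append 9 -> window=[15, 11, 9] -> max=15
step 13: append 8 -> window=[11, 9, 8] -> max=11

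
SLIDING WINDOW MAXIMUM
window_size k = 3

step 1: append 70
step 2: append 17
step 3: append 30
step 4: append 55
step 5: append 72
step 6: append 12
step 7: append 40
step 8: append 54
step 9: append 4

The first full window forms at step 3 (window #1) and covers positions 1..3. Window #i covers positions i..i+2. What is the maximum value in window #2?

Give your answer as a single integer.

Answer: 55

Derivation:
step 1: append 70 -> window=[70] (not full yet)
step 2: append 17 -> window=[70, 17] (not full yet)
step 3: append 30 -> window=[70, 17, 30] -> max=70
step 4: append 55 -> window=[17, 30, 55] -> max=55
Window #2 max = 55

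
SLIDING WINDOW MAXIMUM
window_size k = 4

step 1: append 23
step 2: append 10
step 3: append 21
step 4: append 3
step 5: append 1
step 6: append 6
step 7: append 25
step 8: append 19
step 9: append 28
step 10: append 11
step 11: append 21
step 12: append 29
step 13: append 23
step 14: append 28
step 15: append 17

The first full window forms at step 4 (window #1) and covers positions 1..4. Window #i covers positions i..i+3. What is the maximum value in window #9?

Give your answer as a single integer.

Answer: 29

Derivation:
step 1: append 23 -> window=[23] (not full yet)
step 2: append 10 -> window=[23, 10] (not full yet)
step 3: append 21 -> window=[23, 10, 21] (not full yet)
step 4: append 3 -> window=[23, 10, 21, 3] -> max=23
step 5: append 1 -> window=[10, 21, 3, 1] -> max=21
step 6: append 6 -> window=[21, 3, 1, 6] -> max=21
step 7: append 25 -> window=[3, 1, 6, 25] -> max=25
step 8: append 19 -> window=[1, 6, 25, 19] -> max=25
step 9: append 28 -> window=[6, 25, 19, 28] -> max=28
step 10: append 11 -> window=[25, 19, 28, 11] -> max=28
step 11: append 21 -> window=[19, 28, 11, 21] -> max=28
step 12: append 29 -> window=[28, 11, 21, 29] -> max=29
Window #9 max = 29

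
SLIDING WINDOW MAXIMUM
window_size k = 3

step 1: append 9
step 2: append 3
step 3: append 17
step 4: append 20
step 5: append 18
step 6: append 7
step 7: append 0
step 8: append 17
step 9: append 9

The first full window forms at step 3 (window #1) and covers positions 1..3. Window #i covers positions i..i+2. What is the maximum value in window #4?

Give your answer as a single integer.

Answer: 20

Derivation:
step 1: append 9 -> window=[9] (not full yet)
step 2: append 3 -> window=[9, 3] (not full yet)
step 3: append 17 -> window=[9, 3, 17] -> max=17
step 4: append 20 -> window=[3, 17, 20] -> max=20
step 5: append 18 -> window=[17, 20, 18] -> max=20
step 6: append 7 -> window=[20, 18, 7] -> max=20
Window #4 max = 20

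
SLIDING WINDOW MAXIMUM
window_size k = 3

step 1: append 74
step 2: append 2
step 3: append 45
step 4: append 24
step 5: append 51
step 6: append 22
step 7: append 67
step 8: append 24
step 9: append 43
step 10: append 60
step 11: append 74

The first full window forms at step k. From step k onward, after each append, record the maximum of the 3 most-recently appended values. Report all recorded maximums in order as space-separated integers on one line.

Answer: 74 45 51 51 67 67 67 60 74

Derivation:
step 1: append 74 -> window=[74] (not full yet)
step 2: append 2 -> window=[74, 2] (not full yet)
step 3: append 45 -> window=[74, 2, 45] -> max=74
step 4: append 24 -> window=[2, 45, 24] -> max=45
step 5: append 51 -> window=[45, 24, 51] -> max=51
step 6: append 22 -> window=[24, 51, 22] -> max=51
step 7: append 67 -> window=[51, 22, 67] -> max=67
step 8: append 24 -> window=[22, 67, 24] -> max=67
step 9: append 43 -> window=[67, 24, 43] -> max=67
step 10: append 60 -> window=[24, 43, 60] -> max=60
step 11: append 74 -> window=[43, 60, 74] -> max=74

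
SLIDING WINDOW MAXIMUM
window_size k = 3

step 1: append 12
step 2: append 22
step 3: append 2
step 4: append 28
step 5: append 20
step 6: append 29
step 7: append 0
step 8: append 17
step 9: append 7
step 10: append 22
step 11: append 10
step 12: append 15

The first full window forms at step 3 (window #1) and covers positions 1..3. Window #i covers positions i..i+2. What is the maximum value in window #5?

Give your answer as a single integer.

step 1: append 12 -> window=[12] (not full yet)
step 2: append 22 -> window=[12, 22] (not full yet)
step 3: append 2 -> window=[12, 22, 2] -> max=22
step 4: append 28 -> window=[22, 2, 28] -> max=28
step 5: append 20 -> window=[2, 28, 20] -> max=28
step 6: append 29 -> window=[28, 20, 29] -> max=29
step 7: append 0 -> window=[20, 29, 0] -> max=29
Window #5 max = 29

Answer: 29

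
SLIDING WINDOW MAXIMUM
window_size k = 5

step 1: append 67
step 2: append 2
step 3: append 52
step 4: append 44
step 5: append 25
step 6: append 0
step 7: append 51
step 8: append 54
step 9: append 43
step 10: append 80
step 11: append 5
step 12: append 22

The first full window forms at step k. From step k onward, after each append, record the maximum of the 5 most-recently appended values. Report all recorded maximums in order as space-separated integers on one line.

step 1: append 67 -> window=[67] (not full yet)
step 2: append 2 -> window=[67, 2] (not full yet)
step 3: append 52 -> window=[67, 2, 52] (not full yet)
step 4: append 44 -> window=[67, 2, 52, 44] (not full yet)
step 5: append 25 -> window=[67, 2, 52, 44, 25] -> max=67
step 6: append 0 -> window=[2, 52, 44, 25, 0] -> max=52
step 7: append 51 -> window=[52, 44, 25, 0, 51] -> max=52
step 8: append 54 -> window=[44, 25, 0, 51, 54] -> max=54
step 9: append 43 -> window=[25, 0, 51, 54, 43] -> max=54
step 10: append 80 -> window=[0, 51, 54, 43, 80] -> max=80
step 11: append 5 -> window=[51, 54, 43, 80, 5] -> max=80
step 12: append 22 -> window=[54, 43, 80, 5, 22] -> max=80

Answer: 67 52 52 54 54 80 80 80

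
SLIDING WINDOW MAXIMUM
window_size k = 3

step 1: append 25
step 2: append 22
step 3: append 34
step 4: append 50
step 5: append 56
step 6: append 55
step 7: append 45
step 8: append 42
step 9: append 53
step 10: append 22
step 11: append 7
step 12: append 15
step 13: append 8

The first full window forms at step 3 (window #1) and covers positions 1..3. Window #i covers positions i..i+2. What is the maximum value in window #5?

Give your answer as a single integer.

step 1: append 25 -> window=[25] (not full yet)
step 2: append 22 -> window=[25, 22] (not full yet)
step 3: append 34 -> window=[25, 22, 34] -> max=34
step 4: append 50 -> window=[22, 34, 50] -> max=50
step 5: append 56 -> window=[34, 50, 56] -> max=56
step 6: append 55 -> window=[50, 56, 55] -> max=56
step 7: append 45 -> window=[56, 55, 45] -> max=56
Window #5 max = 56

Answer: 56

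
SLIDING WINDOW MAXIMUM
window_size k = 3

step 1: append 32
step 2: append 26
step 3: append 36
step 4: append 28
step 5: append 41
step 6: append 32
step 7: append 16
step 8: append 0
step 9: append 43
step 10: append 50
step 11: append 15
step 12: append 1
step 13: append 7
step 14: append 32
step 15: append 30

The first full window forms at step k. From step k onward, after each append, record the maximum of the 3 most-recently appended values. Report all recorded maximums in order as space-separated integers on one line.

step 1: append 32 -> window=[32] (not full yet)
step 2: append 26 -> window=[32, 26] (not full yet)
step 3: append 36 -> window=[32, 26, 36] -> max=36
step 4: append 28 -> window=[26, 36, 28] -> max=36
step 5: append 41 -> window=[36, 28, 41] -> max=41
step 6: append 32 -> window=[28, 41, 32] -> max=41
step 7: append 16 -> window=[41, 32, 16] -> max=41
step 8: append 0 -> window=[32, 16, 0] -> max=32
step 9: append 43 -> window=[16, 0, 43] -> max=43
step 10: append 50 -> window=[0, 43, 50] -> max=50
step 11: append 15 -> window=[43, 50, 15] -> max=50
step 12: append 1 -> window=[50, 15, 1] -> max=50
step 13: append 7 -> window=[15, 1, 7] -> max=15
step 14: append 32 -> window=[1, 7, 32] -> max=32
step 15: append 30 -> window=[7, 32, 30] -> max=32

Answer: 36 36 41 41 41 32 43 50 50 50 15 32 32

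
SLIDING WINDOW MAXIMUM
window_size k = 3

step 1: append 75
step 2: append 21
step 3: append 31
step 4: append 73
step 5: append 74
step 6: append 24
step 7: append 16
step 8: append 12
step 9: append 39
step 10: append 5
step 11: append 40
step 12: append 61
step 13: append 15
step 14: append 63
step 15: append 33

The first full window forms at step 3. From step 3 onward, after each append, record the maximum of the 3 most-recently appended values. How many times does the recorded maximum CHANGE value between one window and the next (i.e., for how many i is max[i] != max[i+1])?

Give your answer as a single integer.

Answer: 7

Derivation:
step 1: append 75 -> window=[75] (not full yet)
step 2: append 21 -> window=[75, 21] (not full yet)
step 3: append 31 -> window=[75, 21, 31] -> max=75
step 4: append 73 -> window=[21, 31, 73] -> max=73
step 5: append 74 -> window=[31, 73, 74] -> max=74
step 6: append 24 -> window=[73, 74, 24] -> max=74
step 7: append 16 -> window=[74, 24, 16] -> max=74
step 8: append 12 -> window=[24, 16, 12] -> max=24
step 9: append 39 -> window=[16, 12, 39] -> max=39
step 10: append 5 -> window=[12, 39, 5] -> max=39
step 11: append 40 -> window=[39, 5, 40] -> max=40
step 12: append 61 -> window=[5, 40, 61] -> max=61
step 13: append 15 -> window=[40, 61, 15] -> max=61
step 14: append 63 -> window=[61, 15, 63] -> max=63
step 15: append 33 -> window=[15, 63, 33] -> max=63
Recorded maximums: 75 73 74 74 74 24 39 39 40 61 61 63 63
Changes between consecutive maximums: 7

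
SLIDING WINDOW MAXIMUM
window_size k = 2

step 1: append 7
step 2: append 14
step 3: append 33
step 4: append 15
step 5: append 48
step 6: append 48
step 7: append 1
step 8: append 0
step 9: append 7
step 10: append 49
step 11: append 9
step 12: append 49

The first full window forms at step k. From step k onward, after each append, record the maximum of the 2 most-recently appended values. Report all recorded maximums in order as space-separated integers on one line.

Answer: 14 33 33 48 48 48 1 7 49 49 49

Derivation:
step 1: append 7 -> window=[7] (not full yet)
step 2: append 14 -> window=[7, 14] -> max=14
step 3: append 33 -> window=[14, 33] -> max=33
step 4: append 15 -> window=[33, 15] -> max=33
step 5: append 48 -> window=[15, 48] -> max=48
step 6: append 48 -> window=[48, 48] -> max=48
step 7: append 1 -> window=[48, 1] -> max=48
step 8: append 0 -> window=[1, 0] -> max=1
step 9: append 7 -> window=[0, 7] -> max=7
step 10: append 49 -> window=[7, 49] -> max=49
step 11: append 9 -> window=[49, 9] -> max=49
step 12: append 49 -> window=[9, 49] -> max=49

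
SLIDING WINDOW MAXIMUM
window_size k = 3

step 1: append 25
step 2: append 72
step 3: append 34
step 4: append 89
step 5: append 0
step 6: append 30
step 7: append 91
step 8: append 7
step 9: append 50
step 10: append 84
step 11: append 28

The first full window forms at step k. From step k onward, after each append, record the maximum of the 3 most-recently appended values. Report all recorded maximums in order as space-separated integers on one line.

Answer: 72 89 89 89 91 91 91 84 84

Derivation:
step 1: append 25 -> window=[25] (not full yet)
step 2: append 72 -> window=[25, 72] (not full yet)
step 3: append 34 -> window=[25, 72, 34] -> max=72
step 4: append 89 -> window=[72, 34, 89] -> max=89
step 5: append 0 -> window=[34, 89, 0] -> max=89
step 6: append 30 -> window=[89, 0, 30] -> max=89
step 7: append 91 -> window=[0, 30, 91] -> max=91
step 8: append 7 -> window=[30, 91, 7] -> max=91
step 9: append 50 -> window=[91, 7, 50] -> max=91
step 10: append 84 -> window=[7, 50, 84] -> max=84
step 11: append 28 -> window=[50, 84, 28] -> max=84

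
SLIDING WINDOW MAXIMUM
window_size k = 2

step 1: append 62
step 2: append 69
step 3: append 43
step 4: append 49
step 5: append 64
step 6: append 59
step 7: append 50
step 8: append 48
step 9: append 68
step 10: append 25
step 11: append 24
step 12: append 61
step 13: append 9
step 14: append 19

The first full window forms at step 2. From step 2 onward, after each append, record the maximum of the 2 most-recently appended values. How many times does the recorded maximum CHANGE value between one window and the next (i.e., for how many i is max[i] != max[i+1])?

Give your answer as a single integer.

step 1: append 62 -> window=[62] (not full yet)
step 2: append 69 -> window=[62, 69] -> max=69
step 3: append 43 -> window=[69, 43] -> max=69
step 4: append 49 -> window=[43, 49] -> max=49
step 5: append 64 -> window=[49, 64] -> max=64
step 6: append 59 -> window=[64, 59] -> max=64
step 7: append 50 -> window=[59, 50] -> max=59
step 8: append 48 -> window=[50, 48] -> max=50
step 9: append 68 -> window=[48, 68] -> max=68
step 10: append 25 -> window=[68, 25] -> max=68
step 11: append 24 -> window=[25, 24] -> max=25
step 12: append 61 -> window=[24, 61] -> max=61
step 13: append 9 -> window=[61, 9] -> max=61
step 14: append 19 -> window=[9, 19] -> max=19
Recorded maximums: 69 69 49 64 64 59 50 68 68 25 61 61 19
Changes between consecutive maximums: 8

Answer: 8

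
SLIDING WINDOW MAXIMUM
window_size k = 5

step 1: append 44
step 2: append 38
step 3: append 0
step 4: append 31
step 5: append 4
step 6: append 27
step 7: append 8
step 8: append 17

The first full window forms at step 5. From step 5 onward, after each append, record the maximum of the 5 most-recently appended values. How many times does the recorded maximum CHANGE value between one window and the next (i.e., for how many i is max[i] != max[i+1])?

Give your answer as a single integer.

step 1: append 44 -> window=[44] (not full yet)
step 2: append 38 -> window=[44, 38] (not full yet)
step 3: append 0 -> window=[44, 38, 0] (not full yet)
step 4: append 31 -> window=[44, 38, 0, 31] (not full yet)
step 5: append 4 -> window=[44, 38, 0, 31, 4] -> max=44
step 6: append 27 -> window=[38, 0, 31, 4, 27] -> max=38
step 7: append 8 -> window=[0, 31, 4, 27, 8] -> max=31
step 8: append 17 -> window=[31, 4, 27, 8, 17] -> max=31
Recorded maximums: 44 38 31 31
Changes between consecutive maximums: 2

Answer: 2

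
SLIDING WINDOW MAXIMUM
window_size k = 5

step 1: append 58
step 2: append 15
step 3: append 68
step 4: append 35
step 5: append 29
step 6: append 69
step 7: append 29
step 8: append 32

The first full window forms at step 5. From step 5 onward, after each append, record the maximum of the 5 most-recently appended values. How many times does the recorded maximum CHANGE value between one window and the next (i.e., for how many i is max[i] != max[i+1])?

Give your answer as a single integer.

step 1: append 58 -> window=[58] (not full yet)
step 2: append 15 -> window=[58, 15] (not full yet)
step 3: append 68 -> window=[58, 15, 68] (not full yet)
step 4: append 35 -> window=[58, 15, 68, 35] (not full yet)
step 5: append 29 -> window=[58, 15, 68, 35, 29] -> max=68
step 6: append 69 -> window=[15, 68, 35, 29, 69] -> max=69
step 7: append 29 -> window=[68, 35, 29, 69, 29] -> max=69
step 8: append 32 -> window=[35, 29, 69, 29, 32] -> max=69
Recorded maximums: 68 69 69 69
Changes between consecutive maximums: 1

Answer: 1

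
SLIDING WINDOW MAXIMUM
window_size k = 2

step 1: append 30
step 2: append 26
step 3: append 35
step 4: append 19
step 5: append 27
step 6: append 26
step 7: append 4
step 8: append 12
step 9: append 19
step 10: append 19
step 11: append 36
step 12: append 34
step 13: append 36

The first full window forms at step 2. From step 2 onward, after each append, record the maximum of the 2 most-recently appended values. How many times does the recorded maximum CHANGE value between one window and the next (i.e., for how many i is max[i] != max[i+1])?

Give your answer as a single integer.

step 1: append 30 -> window=[30] (not full yet)
step 2: append 26 -> window=[30, 26] -> max=30
step 3: append 35 -> window=[26, 35] -> max=35
step 4: append 19 -> window=[35, 19] -> max=35
step 5: append 27 -> window=[19, 27] -> max=27
step 6: append 26 -> window=[27, 26] -> max=27
step 7: append 4 -> window=[26, 4] -> max=26
step 8: append 12 -> window=[4, 12] -> max=12
step 9: append 19 -> window=[12, 19] -> max=19
step 10: append 19 -> window=[19, 19] -> max=19
step 11: append 36 -> window=[19, 36] -> max=36
step 12: append 34 -> window=[36, 34] -> max=36
step 13: append 36 -> window=[34, 36] -> max=36
Recorded maximums: 30 35 35 27 27 26 12 19 19 36 36 36
Changes between consecutive maximums: 6

Answer: 6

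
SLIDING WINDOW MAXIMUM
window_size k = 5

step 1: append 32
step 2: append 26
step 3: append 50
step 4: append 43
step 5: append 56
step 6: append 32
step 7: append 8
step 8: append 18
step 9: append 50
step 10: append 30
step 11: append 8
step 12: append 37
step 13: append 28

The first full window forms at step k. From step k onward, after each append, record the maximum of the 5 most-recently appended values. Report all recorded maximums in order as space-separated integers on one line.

step 1: append 32 -> window=[32] (not full yet)
step 2: append 26 -> window=[32, 26] (not full yet)
step 3: append 50 -> window=[32, 26, 50] (not full yet)
step 4: append 43 -> window=[32, 26, 50, 43] (not full yet)
step 5: append 56 -> window=[32, 26, 50, 43, 56] -> max=56
step 6: append 32 -> window=[26, 50, 43, 56, 32] -> max=56
step 7: append 8 -> window=[50, 43, 56, 32, 8] -> max=56
step 8: append 18 -> window=[43, 56, 32, 8, 18] -> max=56
step 9: append 50 -> window=[56, 32, 8, 18, 50] -> max=56
step 10: append 30 -> window=[32, 8, 18, 50, 30] -> max=50
step 11: append 8 -> window=[8, 18, 50, 30, 8] -> max=50
step 12: append 37 -> window=[18, 50, 30, 8, 37] -> max=50
step 13: append 28 -> window=[50, 30, 8, 37, 28] -> max=50

Answer: 56 56 56 56 56 50 50 50 50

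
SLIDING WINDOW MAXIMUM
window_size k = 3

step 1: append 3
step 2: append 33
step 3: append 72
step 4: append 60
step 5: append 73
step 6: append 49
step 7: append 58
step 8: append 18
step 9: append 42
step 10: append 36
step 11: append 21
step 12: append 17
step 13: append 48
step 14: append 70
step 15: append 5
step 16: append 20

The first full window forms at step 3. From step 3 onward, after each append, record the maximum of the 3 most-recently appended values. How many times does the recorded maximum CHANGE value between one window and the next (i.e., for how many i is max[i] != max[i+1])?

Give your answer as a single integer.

step 1: append 3 -> window=[3] (not full yet)
step 2: append 33 -> window=[3, 33] (not full yet)
step 3: append 72 -> window=[3, 33, 72] -> max=72
step 4: append 60 -> window=[33, 72, 60] -> max=72
step 5: append 73 -> window=[72, 60, 73] -> max=73
step 6: append 49 -> window=[60, 73, 49] -> max=73
step 7: append 58 -> window=[73, 49, 58] -> max=73
step 8: append 18 -> window=[49, 58, 18] -> max=58
step 9: append 42 -> window=[58, 18, 42] -> max=58
step 10: append 36 -> window=[18, 42, 36] -> max=42
step 11: append 21 -> window=[42, 36, 21] -> max=42
step 12: append 17 -> window=[36, 21, 17] -> max=36
step 13: append 48 -> window=[21, 17, 48] -> max=48
step 14: append 70 -> window=[17, 48, 70] -> max=70
step 15: append 5 -> window=[48, 70, 5] -> max=70
step 16: append 20 -> window=[70, 5, 20] -> max=70
Recorded maximums: 72 72 73 73 73 58 58 42 42 36 48 70 70 70
Changes between consecutive maximums: 6

Answer: 6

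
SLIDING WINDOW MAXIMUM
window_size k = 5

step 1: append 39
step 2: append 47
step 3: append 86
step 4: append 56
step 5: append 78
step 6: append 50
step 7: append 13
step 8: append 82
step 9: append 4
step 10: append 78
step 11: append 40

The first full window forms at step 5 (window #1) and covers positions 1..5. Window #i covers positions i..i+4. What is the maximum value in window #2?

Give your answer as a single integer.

step 1: append 39 -> window=[39] (not full yet)
step 2: append 47 -> window=[39, 47] (not full yet)
step 3: append 86 -> window=[39, 47, 86] (not full yet)
step 4: append 56 -> window=[39, 47, 86, 56] (not full yet)
step 5: append 78 -> window=[39, 47, 86, 56, 78] -> max=86
step 6: append 50 -> window=[47, 86, 56, 78, 50] -> max=86
Window #2 max = 86

Answer: 86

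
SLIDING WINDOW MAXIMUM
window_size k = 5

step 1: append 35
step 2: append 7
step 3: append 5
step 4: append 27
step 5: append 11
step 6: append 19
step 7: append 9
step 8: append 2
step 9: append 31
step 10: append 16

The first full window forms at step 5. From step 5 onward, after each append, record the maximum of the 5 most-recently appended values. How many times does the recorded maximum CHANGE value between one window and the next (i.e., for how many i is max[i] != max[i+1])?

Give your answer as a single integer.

Answer: 2

Derivation:
step 1: append 35 -> window=[35] (not full yet)
step 2: append 7 -> window=[35, 7] (not full yet)
step 3: append 5 -> window=[35, 7, 5] (not full yet)
step 4: append 27 -> window=[35, 7, 5, 27] (not full yet)
step 5: append 11 -> window=[35, 7, 5, 27, 11] -> max=35
step 6: append 19 -> window=[7, 5, 27, 11, 19] -> max=27
step 7: append 9 -> window=[5, 27, 11, 19, 9] -> max=27
step 8: append 2 -> window=[27, 11, 19, 9, 2] -> max=27
step 9: append 31 -> window=[11, 19, 9, 2, 31] -> max=31
step 10: append 16 -> window=[19, 9, 2, 31, 16] -> max=31
Recorded maximums: 35 27 27 27 31 31
Changes between consecutive maximums: 2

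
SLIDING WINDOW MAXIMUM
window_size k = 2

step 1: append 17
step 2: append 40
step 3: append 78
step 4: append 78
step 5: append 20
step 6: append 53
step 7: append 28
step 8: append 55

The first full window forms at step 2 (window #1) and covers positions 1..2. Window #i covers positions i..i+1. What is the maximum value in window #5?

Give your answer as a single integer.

step 1: append 17 -> window=[17] (not full yet)
step 2: append 40 -> window=[17, 40] -> max=40
step 3: append 78 -> window=[40, 78] -> max=78
step 4: append 78 -> window=[78, 78] -> max=78
step 5: append 20 -> window=[78, 20] -> max=78
step 6: append 53 -> window=[20, 53] -> max=53
Window #5 max = 53

Answer: 53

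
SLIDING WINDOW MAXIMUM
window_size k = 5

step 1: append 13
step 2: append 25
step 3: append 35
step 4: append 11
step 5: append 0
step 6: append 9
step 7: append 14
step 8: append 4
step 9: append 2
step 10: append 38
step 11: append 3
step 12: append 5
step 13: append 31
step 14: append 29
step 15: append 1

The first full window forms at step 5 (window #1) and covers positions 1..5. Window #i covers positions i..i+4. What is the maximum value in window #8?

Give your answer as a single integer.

step 1: append 13 -> window=[13] (not full yet)
step 2: append 25 -> window=[13, 25] (not full yet)
step 3: append 35 -> window=[13, 25, 35] (not full yet)
step 4: append 11 -> window=[13, 25, 35, 11] (not full yet)
step 5: append 0 -> window=[13, 25, 35, 11, 0] -> max=35
step 6: append 9 -> window=[25, 35, 11, 0, 9] -> max=35
step 7: append 14 -> window=[35, 11, 0, 9, 14] -> max=35
step 8: append 4 -> window=[11, 0, 9, 14, 4] -> max=14
step 9: append 2 -> window=[0, 9, 14, 4, 2] -> max=14
step 10: append 38 -> window=[9, 14, 4, 2, 38] -> max=38
step 11: append 3 -> window=[14, 4, 2, 38, 3] -> max=38
step 12: append 5 -> window=[4, 2, 38, 3, 5] -> max=38
Window #8 max = 38

Answer: 38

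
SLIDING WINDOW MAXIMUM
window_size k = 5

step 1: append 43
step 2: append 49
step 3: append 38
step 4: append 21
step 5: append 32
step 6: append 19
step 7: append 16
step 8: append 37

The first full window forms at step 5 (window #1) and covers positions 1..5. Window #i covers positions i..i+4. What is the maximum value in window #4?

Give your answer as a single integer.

Answer: 37

Derivation:
step 1: append 43 -> window=[43] (not full yet)
step 2: append 49 -> window=[43, 49] (not full yet)
step 3: append 38 -> window=[43, 49, 38] (not full yet)
step 4: append 21 -> window=[43, 49, 38, 21] (not full yet)
step 5: append 32 -> window=[43, 49, 38, 21, 32] -> max=49
step 6: append 19 -> window=[49, 38, 21, 32, 19] -> max=49
step 7: append 16 -> window=[38, 21, 32, 19, 16] -> max=38
step 8: append 37 -> window=[21, 32, 19, 16, 37] -> max=37
Window #4 max = 37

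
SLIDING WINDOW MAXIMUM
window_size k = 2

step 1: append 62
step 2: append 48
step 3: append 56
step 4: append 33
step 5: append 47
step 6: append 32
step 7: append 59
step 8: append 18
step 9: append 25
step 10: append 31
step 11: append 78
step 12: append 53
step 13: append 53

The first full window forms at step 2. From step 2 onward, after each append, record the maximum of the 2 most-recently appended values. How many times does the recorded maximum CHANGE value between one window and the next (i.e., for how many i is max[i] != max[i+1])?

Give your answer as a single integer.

step 1: append 62 -> window=[62] (not full yet)
step 2: append 48 -> window=[62, 48] -> max=62
step 3: append 56 -> window=[48, 56] -> max=56
step 4: append 33 -> window=[56, 33] -> max=56
step 5: append 47 -> window=[33, 47] -> max=47
step 6: append 32 -> window=[47, 32] -> max=47
step 7: append 59 -> window=[32, 59] -> max=59
step 8: append 18 -> window=[59, 18] -> max=59
step 9: append 25 -> window=[18, 25] -> max=25
step 10: append 31 -> window=[25, 31] -> max=31
step 11: append 78 -> window=[31, 78] -> max=78
step 12: append 53 -> window=[78, 53] -> max=78
step 13: append 53 -> window=[53, 53] -> max=53
Recorded maximums: 62 56 56 47 47 59 59 25 31 78 78 53
Changes between consecutive maximums: 7

Answer: 7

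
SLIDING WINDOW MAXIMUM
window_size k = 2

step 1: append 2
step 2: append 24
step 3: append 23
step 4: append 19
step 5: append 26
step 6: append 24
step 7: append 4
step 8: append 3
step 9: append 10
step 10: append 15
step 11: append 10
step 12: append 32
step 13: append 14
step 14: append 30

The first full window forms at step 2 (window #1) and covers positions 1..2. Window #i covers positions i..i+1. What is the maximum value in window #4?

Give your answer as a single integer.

step 1: append 2 -> window=[2] (not full yet)
step 2: append 24 -> window=[2, 24] -> max=24
step 3: append 23 -> window=[24, 23] -> max=24
step 4: append 19 -> window=[23, 19] -> max=23
step 5: append 26 -> window=[19, 26] -> max=26
Window #4 max = 26

Answer: 26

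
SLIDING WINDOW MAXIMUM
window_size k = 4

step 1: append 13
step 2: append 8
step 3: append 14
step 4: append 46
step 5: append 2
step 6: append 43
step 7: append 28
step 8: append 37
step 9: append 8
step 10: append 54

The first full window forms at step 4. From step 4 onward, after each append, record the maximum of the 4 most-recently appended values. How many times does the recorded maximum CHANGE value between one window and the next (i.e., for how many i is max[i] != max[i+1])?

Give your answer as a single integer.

step 1: append 13 -> window=[13] (not full yet)
step 2: append 8 -> window=[13, 8] (not full yet)
step 3: append 14 -> window=[13, 8, 14] (not full yet)
step 4: append 46 -> window=[13, 8, 14, 46] -> max=46
step 5: append 2 -> window=[8, 14, 46, 2] -> max=46
step 6: append 43 -> window=[14, 46, 2, 43] -> max=46
step 7: append 28 -> window=[46, 2, 43, 28] -> max=46
step 8: append 37 -> window=[2, 43, 28, 37] -> max=43
step 9: append 8 -> window=[43, 28, 37, 8] -> max=43
step 10: append 54 -> window=[28, 37, 8, 54] -> max=54
Recorded maximums: 46 46 46 46 43 43 54
Changes between consecutive maximums: 2

Answer: 2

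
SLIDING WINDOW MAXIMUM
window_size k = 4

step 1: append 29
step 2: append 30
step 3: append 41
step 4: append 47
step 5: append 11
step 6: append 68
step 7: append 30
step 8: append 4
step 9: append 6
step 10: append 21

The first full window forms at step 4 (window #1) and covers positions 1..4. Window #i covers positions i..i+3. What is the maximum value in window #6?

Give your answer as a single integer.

Answer: 68

Derivation:
step 1: append 29 -> window=[29] (not full yet)
step 2: append 30 -> window=[29, 30] (not full yet)
step 3: append 41 -> window=[29, 30, 41] (not full yet)
step 4: append 47 -> window=[29, 30, 41, 47] -> max=47
step 5: append 11 -> window=[30, 41, 47, 11] -> max=47
step 6: append 68 -> window=[41, 47, 11, 68] -> max=68
step 7: append 30 -> window=[47, 11, 68, 30] -> max=68
step 8: append 4 -> window=[11, 68, 30, 4] -> max=68
step 9: append 6 -> window=[68, 30, 4, 6] -> max=68
Window #6 max = 68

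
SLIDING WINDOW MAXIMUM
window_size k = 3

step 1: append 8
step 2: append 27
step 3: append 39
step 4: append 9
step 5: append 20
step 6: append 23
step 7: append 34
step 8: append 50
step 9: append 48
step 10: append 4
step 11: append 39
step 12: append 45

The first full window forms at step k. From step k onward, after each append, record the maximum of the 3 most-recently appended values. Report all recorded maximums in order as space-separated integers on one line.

step 1: append 8 -> window=[8] (not full yet)
step 2: append 27 -> window=[8, 27] (not full yet)
step 3: append 39 -> window=[8, 27, 39] -> max=39
step 4: append 9 -> window=[27, 39, 9] -> max=39
step 5: append 20 -> window=[39, 9, 20] -> max=39
step 6: append 23 -> window=[9, 20, 23] -> max=23
step 7: append 34 -> window=[20, 23, 34] -> max=34
step 8: append 50 -> window=[23, 34, 50] -> max=50
step 9: append 48 -> window=[34, 50, 48] -> max=50
step 10: append 4 -> window=[50, 48, 4] -> max=50
step 11: append 39 -> window=[48, 4, 39] -> max=48
step 12: append 45 -> window=[4, 39, 45] -> max=45

Answer: 39 39 39 23 34 50 50 50 48 45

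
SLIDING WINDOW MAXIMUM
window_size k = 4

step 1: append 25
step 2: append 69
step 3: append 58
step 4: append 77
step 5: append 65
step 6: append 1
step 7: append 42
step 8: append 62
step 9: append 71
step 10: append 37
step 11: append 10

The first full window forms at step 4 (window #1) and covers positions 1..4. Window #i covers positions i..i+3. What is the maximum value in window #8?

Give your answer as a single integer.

step 1: append 25 -> window=[25] (not full yet)
step 2: append 69 -> window=[25, 69] (not full yet)
step 3: append 58 -> window=[25, 69, 58] (not full yet)
step 4: append 77 -> window=[25, 69, 58, 77] -> max=77
step 5: append 65 -> window=[69, 58, 77, 65] -> max=77
step 6: append 1 -> window=[58, 77, 65, 1] -> max=77
step 7: append 42 -> window=[77, 65, 1, 42] -> max=77
step 8: append 62 -> window=[65, 1, 42, 62] -> max=65
step 9: append 71 -> window=[1, 42, 62, 71] -> max=71
step 10: append 37 -> window=[42, 62, 71, 37] -> max=71
step 11: append 10 -> window=[62, 71, 37, 10] -> max=71
Window #8 max = 71

Answer: 71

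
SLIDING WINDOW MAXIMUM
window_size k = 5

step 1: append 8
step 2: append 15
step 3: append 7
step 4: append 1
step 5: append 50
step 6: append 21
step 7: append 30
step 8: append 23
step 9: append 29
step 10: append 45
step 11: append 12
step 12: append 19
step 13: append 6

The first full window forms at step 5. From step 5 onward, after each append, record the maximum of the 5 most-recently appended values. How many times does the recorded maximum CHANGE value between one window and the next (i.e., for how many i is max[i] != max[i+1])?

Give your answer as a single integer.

step 1: append 8 -> window=[8] (not full yet)
step 2: append 15 -> window=[8, 15] (not full yet)
step 3: append 7 -> window=[8, 15, 7] (not full yet)
step 4: append 1 -> window=[8, 15, 7, 1] (not full yet)
step 5: append 50 -> window=[8, 15, 7, 1, 50] -> max=50
step 6: append 21 -> window=[15, 7, 1, 50, 21] -> max=50
step 7: append 30 -> window=[7, 1, 50, 21, 30] -> max=50
step 8: append 23 -> window=[1, 50, 21, 30, 23] -> max=50
step 9: append 29 -> window=[50, 21, 30, 23, 29] -> max=50
step 10: append 45 -> window=[21, 30, 23, 29, 45] -> max=45
step 11: append 12 -> window=[30, 23, 29, 45, 12] -> max=45
step 12: append 19 -> window=[23, 29, 45, 12, 19] -> max=45
step 13: append 6 -> window=[29, 45, 12, 19, 6] -> max=45
Recorded maximums: 50 50 50 50 50 45 45 45 45
Changes between consecutive maximums: 1

Answer: 1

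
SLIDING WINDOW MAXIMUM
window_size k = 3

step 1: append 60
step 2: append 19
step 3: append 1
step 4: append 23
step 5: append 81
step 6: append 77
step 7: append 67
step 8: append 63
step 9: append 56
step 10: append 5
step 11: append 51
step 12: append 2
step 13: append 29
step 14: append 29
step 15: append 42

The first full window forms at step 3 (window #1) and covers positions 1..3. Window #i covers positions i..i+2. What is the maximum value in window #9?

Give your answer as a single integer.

Answer: 56

Derivation:
step 1: append 60 -> window=[60] (not full yet)
step 2: append 19 -> window=[60, 19] (not full yet)
step 3: append 1 -> window=[60, 19, 1] -> max=60
step 4: append 23 -> window=[19, 1, 23] -> max=23
step 5: append 81 -> window=[1, 23, 81] -> max=81
step 6: append 77 -> window=[23, 81, 77] -> max=81
step 7: append 67 -> window=[81, 77, 67] -> max=81
step 8: append 63 -> window=[77, 67, 63] -> max=77
step 9: append 56 -> window=[67, 63, 56] -> max=67
step 10: append 5 -> window=[63, 56, 5] -> max=63
step 11: append 51 -> window=[56, 5, 51] -> max=56
Window #9 max = 56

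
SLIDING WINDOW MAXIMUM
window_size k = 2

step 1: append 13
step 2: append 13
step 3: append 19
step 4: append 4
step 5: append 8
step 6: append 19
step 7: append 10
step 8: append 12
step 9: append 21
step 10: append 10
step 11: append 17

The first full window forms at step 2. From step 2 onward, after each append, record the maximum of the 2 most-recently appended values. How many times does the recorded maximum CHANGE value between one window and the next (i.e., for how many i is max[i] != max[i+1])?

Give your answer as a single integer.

Answer: 6

Derivation:
step 1: append 13 -> window=[13] (not full yet)
step 2: append 13 -> window=[13, 13] -> max=13
step 3: append 19 -> window=[13, 19] -> max=19
step 4: append 4 -> window=[19, 4] -> max=19
step 5: append 8 -> window=[4, 8] -> max=8
step 6: append 19 -> window=[8, 19] -> max=19
step 7: append 10 -> window=[19, 10] -> max=19
step 8: append 12 -> window=[10, 12] -> max=12
step 9: append 21 -> window=[12, 21] -> max=21
step 10: append 10 -> window=[21, 10] -> max=21
step 11: append 17 -> window=[10, 17] -> max=17
Recorded maximums: 13 19 19 8 19 19 12 21 21 17
Changes between consecutive maximums: 6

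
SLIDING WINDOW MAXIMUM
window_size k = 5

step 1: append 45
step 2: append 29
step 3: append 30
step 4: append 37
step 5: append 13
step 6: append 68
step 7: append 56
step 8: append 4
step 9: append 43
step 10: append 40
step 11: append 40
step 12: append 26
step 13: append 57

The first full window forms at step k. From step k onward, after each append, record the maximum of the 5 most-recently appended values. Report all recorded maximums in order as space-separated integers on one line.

Answer: 45 68 68 68 68 68 56 43 57

Derivation:
step 1: append 45 -> window=[45] (not full yet)
step 2: append 29 -> window=[45, 29] (not full yet)
step 3: append 30 -> window=[45, 29, 30] (not full yet)
step 4: append 37 -> window=[45, 29, 30, 37] (not full yet)
step 5: append 13 -> window=[45, 29, 30, 37, 13] -> max=45
step 6: append 68 -> window=[29, 30, 37, 13, 68] -> max=68
step 7: append 56 -> window=[30, 37, 13, 68, 56] -> max=68
step 8: append 4 -> window=[37, 13, 68, 56, 4] -> max=68
step 9: append 43 -> window=[13, 68, 56, 4, 43] -> max=68
step 10: append 40 -> window=[68, 56, 4, 43, 40] -> max=68
step 11: append 40 -> window=[56, 4, 43, 40, 40] -> max=56
step 12: append 26 -> window=[4, 43, 40, 40, 26] -> max=43
step 13: append 57 -> window=[43, 40, 40, 26, 57] -> max=57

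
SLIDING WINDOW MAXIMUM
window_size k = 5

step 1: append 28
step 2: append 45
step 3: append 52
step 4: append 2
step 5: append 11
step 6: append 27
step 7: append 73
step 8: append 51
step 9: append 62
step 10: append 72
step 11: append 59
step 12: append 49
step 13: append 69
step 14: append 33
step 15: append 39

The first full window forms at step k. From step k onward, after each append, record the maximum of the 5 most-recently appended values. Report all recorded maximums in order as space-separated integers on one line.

step 1: append 28 -> window=[28] (not full yet)
step 2: append 45 -> window=[28, 45] (not full yet)
step 3: append 52 -> window=[28, 45, 52] (not full yet)
step 4: append 2 -> window=[28, 45, 52, 2] (not full yet)
step 5: append 11 -> window=[28, 45, 52, 2, 11] -> max=52
step 6: append 27 -> window=[45, 52, 2, 11, 27] -> max=52
step 7: append 73 -> window=[52, 2, 11, 27, 73] -> max=73
step 8: append 51 -> window=[2, 11, 27, 73, 51] -> max=73
step 9: append 62 -> window=[11, 27, 73, 51, 62] -> max=73
step 10: append 72 -> window=[27, 73, 51, 62, 72] -> max=73
step 11: append 59 -> window=[73, 51, 62, 72, 59] -> max=73
step 12: append 49 -> window=[51, 62, 72, 59, 49] -> max=72
step 13: append 69 -> window=[62, 72, 59, 49, 69] -> max=72
step 14: append 33 -> window=[72, 59, 49, 69, 33] -> max=72
step 15: append 39 -> window=[59, 49, 69, 33, 39] -> max=69

Answer: 52 52 73 73 73 73 73 72 72 72 69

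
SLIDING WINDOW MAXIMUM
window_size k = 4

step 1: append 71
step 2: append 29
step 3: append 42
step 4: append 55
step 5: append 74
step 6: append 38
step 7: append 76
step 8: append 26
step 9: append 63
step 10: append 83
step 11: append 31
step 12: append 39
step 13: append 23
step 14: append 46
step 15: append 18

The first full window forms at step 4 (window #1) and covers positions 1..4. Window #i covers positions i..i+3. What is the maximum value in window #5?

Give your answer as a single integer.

Answer: 76

Derivation:
step 1: append 71 -> window=[71] (not full yet)
step 2: append 29 -> window=[71, 29] (not full yet)
step 3: append 42 -> window=[71, 29, 42] (not full yet)
step 4: append 55 -> window=[71, 29, 42, 55] -> max=71
step 5: append 74 -> window=[29, 42, 55, 74] -> max=74
step 6: append 38 -> window=[42, 55, 74, 38] -> max=74
step 7: append 76 -> window=[55, 74, 38, 76] -> max=76
step 8: append 26 -> window=[74, 38, 76, 26] -> max=76
Window #5 max = 76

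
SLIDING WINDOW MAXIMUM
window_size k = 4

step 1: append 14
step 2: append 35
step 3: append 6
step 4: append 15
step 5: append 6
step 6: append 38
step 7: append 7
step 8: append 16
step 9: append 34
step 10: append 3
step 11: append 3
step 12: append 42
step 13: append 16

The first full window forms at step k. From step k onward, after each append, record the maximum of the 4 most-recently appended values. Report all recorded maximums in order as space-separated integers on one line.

step 1: append 14 -> window=[14] (not full yet)
step 2: append 35 -> window=[14, 35] (not full yet)
step 3: append 6 -> window=[14, 35, 6] (not full yet)
step 4: append 15 -> window=[14, 35, 6, 15] -> max=35
step 5: append 6 -> window=[35, 6, 15, 6] -> max=35
step 6: append 38 -> window=[6, 15, 6, 38] -> max=38
step 7: append 7 -> window=[15, 6, 38, 7] -> max=38
step 8: append 16 -> window=[6, 38, 7, 16] -> max=38
step 9: append 34 -> window=[38, 7, 16, 34] -> max=38
step 10: append 3 -> window=[7, 16, 34, 3] -> max=34
step 11: append 3 -> window=[16, 34, 3, 3] -> max=34
step 12: append 42 -> window=[34, 3, 3, 42] -> max=42
step 13: append 16 -> window=[3, 3, 42, 16] -> max=42

Answer: 35 35 38 38 38 38 34 34 42 42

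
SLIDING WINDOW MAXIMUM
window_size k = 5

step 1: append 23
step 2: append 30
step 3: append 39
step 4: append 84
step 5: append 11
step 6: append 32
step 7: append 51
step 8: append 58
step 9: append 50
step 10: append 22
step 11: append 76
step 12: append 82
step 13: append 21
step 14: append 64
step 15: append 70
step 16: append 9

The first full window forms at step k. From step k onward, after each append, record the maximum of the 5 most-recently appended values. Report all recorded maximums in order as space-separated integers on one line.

step 1: append 23 -> window=[23] (not full yet)
step 2: append 30 -> window=[23, 30] (not full yet)
step 3: append 39 -> window=[23, 30, 39] (not full yet)
step 4: append 84 -> window=[23, 30, 39, 84] (not full yet)
step 5: append 11 -> window=[23, 30, 39, 84, 11] -> max=84
step 6: append 32 -> window=[30, 39, 84, 11, 32] -> max=84
step 7: append 51 -> window=[39, 84, 11, 32, 51] -> max=84
step 8: append 58 -> window=[84, 11, 32, 51, 58] -> max=84
step 9: append 50 -> window=[11, 32, 51, 58, 50] -> max=58
step 10: append 22 -> window=[32, 51, 58, 50, 22] -> max=58
step 11: append 76 -> window=[51, 58, 50, 22, 76] -> max=76
step 12: append 82 -> window=[58, 50, 22, 76, 82] -> max=82
step 13: append 21 -> window=[50, 22, 76, 82, 21] -> max=82
step 14: append 64 -> window=[22, 76, 82, 21, 64] -> max=82
step 15: append 70 -> window=[76, 82, 21, 64, 70] -> max=82
step 16: append 9 -> window=[82, 21, 64, 70, 9] -> max=82

Answer: 84 84 84 84 58 58 76 82 82 82 82 82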